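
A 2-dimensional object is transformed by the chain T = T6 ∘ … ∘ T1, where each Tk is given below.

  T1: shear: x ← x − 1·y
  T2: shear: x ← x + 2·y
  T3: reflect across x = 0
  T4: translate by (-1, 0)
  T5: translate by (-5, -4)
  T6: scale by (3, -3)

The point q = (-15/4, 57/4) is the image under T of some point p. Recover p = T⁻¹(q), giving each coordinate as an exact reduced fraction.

T1 = [1 -1 0; 0 1 0; 0 0 1]
T2·T1 = [1 1 0; 0 1 0; 0 0 1]
T3·…·T1 = [-1 -1 0; 0 1 0; 0 0 1]
T4·…·T1 = [-1 -1 -1; 0 1 0; 0 0 1]
T5·…·T1 = [-1 -1 -6; 0 1 -4; 0 0 1]
T6·…·T1 = [-3 -3 -18; 0 -3 12; 0 0 1]
det M = 9; M⁻¹ = [-1/3 1/3 -10; 0 -1/3 4; 0 0 1]
M⁻¹ · (-15/4, 57/4)ᵀ = (-4, -3/4)ᵀ

p = (-4, -3/4)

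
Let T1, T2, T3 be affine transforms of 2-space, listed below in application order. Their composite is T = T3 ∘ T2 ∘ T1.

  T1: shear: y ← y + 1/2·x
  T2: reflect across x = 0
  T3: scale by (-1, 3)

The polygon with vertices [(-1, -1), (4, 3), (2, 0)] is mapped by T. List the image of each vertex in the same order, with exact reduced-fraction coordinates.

T1 shear: y ← y + 1/2·x: (-1, -1) → (-1, -3/2); (4, 3) → (4, 5); (2, 0) → (2, 1)
T2 reflect across x = 0: (-1, -3/2) → (1, -3/2); (4, 5) → (-4, 5); (2, 1) → (-2, 1)
T3 scale by (-1, 3): (1, -3/2) → (-1, -9/2); (-4, 5) → (4, 15); (-2, 1) → (2, 3)

image vertices: (-1, -9/2), (4, 15), (2, 3)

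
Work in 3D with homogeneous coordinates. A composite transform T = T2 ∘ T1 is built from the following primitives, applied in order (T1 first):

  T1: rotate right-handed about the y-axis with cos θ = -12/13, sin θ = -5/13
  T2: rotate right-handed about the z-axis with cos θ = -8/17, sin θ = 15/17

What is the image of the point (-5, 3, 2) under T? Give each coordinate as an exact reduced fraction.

T(p) = (-985/221, 438/221, -49/13)

T1 rotate right-handed about the y-axis with cos θ = -12/13, sin θ = -5/13: (-5, 3, 2) → (50/13, 3, -49/13)
T2 rotate right-handed about the z-axis with cos θ = -8/17, sin θ = 15/17: (50/13, 3, -49/13) → (-985/221, 438/221, -49/13)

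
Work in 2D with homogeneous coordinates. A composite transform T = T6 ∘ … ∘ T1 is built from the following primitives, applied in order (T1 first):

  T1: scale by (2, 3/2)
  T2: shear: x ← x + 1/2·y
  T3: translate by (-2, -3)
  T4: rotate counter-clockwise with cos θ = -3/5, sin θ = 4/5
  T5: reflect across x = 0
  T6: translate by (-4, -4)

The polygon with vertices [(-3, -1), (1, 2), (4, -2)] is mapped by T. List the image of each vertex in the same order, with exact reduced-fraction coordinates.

T1 scale by (2, 3/2): (-3, -1) → (-6, -3/2); (1, 2) → (2, 3); (4, -2) → (8, -3)
T2 shear: x ← x + 1/2·y: (-6, -3/2) → (-27/4, -3/2); (2, 3) → (7/2, 3); (8, -3) → (13/2, -3)
T3 translate by (-2, -3): (-27/4, -3/2) → (-35/4, -9/2); (7/2, 3) → (3/2, 0); (13/2, -3) → (9/2, -6)
T4 rotate counter-clockwise with cos θ = -3/5, sin θ = 4/5: (-35/4, -9/2) → (177/20, -43/10); (3/2, 0) → (-9/10, 6/5); (9/2, -6) → (21/10, 36/5)
T5 reflect across x = 0: (177/20, -43/10) → (-177/20, -43/10); (-9/10, 6/5) → (9/10, 6/5); (21/10, 36/5) → (-21/10, 36/5)
T6 translate by (-4, -4): (-177/20, -43/10) → (-257/20, -83/10); (9/10, 6/5) → (-31/10, -14/5); (-21/10, 36/5) → (-61/10, 16/5)

image vertices: (-257/20, -83/10), (-31/10, -14/5), (-61/10, 16/5)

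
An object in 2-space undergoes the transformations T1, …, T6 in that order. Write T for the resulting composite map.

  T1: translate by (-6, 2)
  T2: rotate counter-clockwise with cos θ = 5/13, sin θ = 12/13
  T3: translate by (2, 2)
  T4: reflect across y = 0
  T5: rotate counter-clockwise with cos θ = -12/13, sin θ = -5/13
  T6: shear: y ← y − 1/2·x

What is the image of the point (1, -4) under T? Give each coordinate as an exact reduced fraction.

T1 translate by (-6, 2): (1, -4) → (-5, -2)
T2 rotate counter-clockwise with cos θ = 5/13, sin θ = 12/13: (-5, -2) → (-1/13, -70/13)
T3 translate by (2, 2): (-1/13, -70/13) → (25/13, -44/13)
T4 reflect across y = 0: (25/13, -44/13) → (25/13, 44/13)
T5 rotate counter-clockwise with cos θ = -12/13, sin θ = -5/13: (25/13, 44/13) → (-80/169, -653/169)
T6 shear: y ← y − 1/2·x: (-80/169, -653/169) → (-80/169, -613/169)

T(p) = (-80/169, -613/169)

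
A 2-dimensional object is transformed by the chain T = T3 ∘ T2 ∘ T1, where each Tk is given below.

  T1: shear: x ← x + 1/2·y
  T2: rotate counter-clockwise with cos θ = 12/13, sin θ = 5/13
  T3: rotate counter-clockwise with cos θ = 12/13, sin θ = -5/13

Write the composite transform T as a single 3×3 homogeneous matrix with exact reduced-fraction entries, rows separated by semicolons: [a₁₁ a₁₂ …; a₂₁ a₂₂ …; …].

T = [1 1/2 0; 0 1 0; 0 0 1]

T1 = [1 1/2 0; 0 1 0; 0 0 1]
T2·T1 = [12/13 1/13 0; 5/13 29/26 0; 0 0 1]
T3·…·T1 = [1 1/2 0; 0 1 0; 0 0 1]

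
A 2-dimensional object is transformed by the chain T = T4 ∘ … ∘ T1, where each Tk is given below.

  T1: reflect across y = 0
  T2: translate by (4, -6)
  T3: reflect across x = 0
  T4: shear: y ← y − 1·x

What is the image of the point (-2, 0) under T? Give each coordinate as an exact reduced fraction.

T1 reflect across y = 0: (-2, 0) → (-2, 0)
T2 translate by (4, -6): (-2, 0) → (2, -6)
T3 reflect across x = 0: (2, -6) → (-2, -6)
T4 shear: y ← y − 1·x: (-2, -6) → (-2, -4)

T(p) = (-2, -4)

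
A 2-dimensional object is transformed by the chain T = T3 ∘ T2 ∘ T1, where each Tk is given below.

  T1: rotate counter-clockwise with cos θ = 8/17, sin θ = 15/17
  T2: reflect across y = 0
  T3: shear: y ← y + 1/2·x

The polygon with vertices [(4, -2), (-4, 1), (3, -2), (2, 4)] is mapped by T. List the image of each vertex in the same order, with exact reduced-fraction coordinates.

T1 rotate counter-clockwise with cos θ = 8/17, sin θ = 15/17: (4, -2) → (62/17, 44/17); (-4, 1) → (-47/17, -52/17); (3, -2) → (54/17, 29/17); (2, 4) → (-44/17, 62/17)
T2 reflect across y = 0: (62/17, 44/17) → (62/17, -44/17); (-47/17, -52/17) → (-47/17, 52/17); (54/17, 29/17) → (54/17, -29/17); (-44/17, 62/17) → (-44/17, -62/17)
T3 shear: y ← y + 1/2·x: (62/17, -44/17) → (62/17, -13/17); (-47/17, 52/17) → (-47/17, 57/34); (54/17, -29/17) → (54/17, -2/17); (-44/17, -62/17) → (-44/17, -84/17)

image vertices: (62/17, -13/17), (-47/17, 57/34), (54/17, -2/17), (-44/17, -84/17)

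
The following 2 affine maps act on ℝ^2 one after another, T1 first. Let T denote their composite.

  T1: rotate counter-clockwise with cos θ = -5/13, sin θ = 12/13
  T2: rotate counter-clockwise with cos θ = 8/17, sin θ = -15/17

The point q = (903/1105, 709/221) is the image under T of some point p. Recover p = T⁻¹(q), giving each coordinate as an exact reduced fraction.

p = (3, 7/5)

T1 = [-5/13 -12/13 0; 12/13 -5/13 0; 0 0 1]
T2·T1 = [140/221 -171/221 0; 171/221 140/221 0; 0 0 1]
det M = 1; M⁻¹ = [140/221 171/221 0; -171/221 140/221 0; 0 0 1]
M⁻¹ · (903/1105, 709/221)ᵀ = (3, 7/5)ᵀ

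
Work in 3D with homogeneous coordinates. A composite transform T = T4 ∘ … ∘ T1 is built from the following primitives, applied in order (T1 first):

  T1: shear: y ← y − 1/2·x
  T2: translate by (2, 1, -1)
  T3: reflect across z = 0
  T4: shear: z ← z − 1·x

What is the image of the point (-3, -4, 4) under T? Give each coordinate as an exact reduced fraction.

T1 shear: y ← y − 1/2·x: (-3, -4, 4) → (-3, -5/2, 4)
T2 translate by (2, 1, -1): (-3, -5/2, 4) → (-1, -3/2, 3)
T3 reflect across z = 0: (-1, -3/2, 3) → (-1, -3/2, -3)
T4 shear: z ← z − 1·x: (-1, -3/2, -3) → (-1, -3/2, -2)

T(p) = (-1, -3/2, -2)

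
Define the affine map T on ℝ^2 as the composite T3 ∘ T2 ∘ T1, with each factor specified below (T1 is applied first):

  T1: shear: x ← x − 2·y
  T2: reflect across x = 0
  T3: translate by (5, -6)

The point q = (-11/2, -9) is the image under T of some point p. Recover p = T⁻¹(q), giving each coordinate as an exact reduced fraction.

T1 = [1 -2 0; 0 1 0; 0 0 1]
T2·T1 = [-1 2 0; 0 1 0; 0 0 1]
T3·…·T1 = [-1 2 5; 0 1 -6; 0 0 1]
det M = -1; M⁻¹ = [-1 2 17; 0 1 6; 0 0 1]
M⁻¹ · (-11/2, -9)ᵀ = (9/2, -3)ᵀ

p = (9/2, -3)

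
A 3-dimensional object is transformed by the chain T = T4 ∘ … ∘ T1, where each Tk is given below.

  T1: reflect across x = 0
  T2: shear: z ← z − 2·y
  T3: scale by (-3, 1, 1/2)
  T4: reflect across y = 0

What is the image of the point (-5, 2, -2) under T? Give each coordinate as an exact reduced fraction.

T(p) = (-15, -2, -3)

T1 reflect across x = 0: (-5, 2, -2) → (5, 2, -2)
T2 shear: z ← z − 2·y: (5, 2, -2) → (5, 2, -6)
T3 scale by (-3, 1, 1/2): (5, 2, -6) → (-15, 2, -3)
T4 reflect across y = 0: (-15, 2, -3) → (-15, -2, -3)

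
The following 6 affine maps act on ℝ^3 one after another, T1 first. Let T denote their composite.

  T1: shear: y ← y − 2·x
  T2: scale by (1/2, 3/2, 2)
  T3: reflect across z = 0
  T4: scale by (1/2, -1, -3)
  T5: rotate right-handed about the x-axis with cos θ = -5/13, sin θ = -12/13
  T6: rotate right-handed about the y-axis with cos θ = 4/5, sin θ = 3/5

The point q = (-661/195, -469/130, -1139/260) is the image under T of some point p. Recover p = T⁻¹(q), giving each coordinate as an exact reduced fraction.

p = (-1/3, -5, -1/5)

T1 = [1 0 0 0; -2 1 0 0; 0 0 1 0; 0 0 0 1]
T2·T1 = [1/2 0 0 0; -3 3/2 0 0; 0 0 2 0; 0 0 0 1]
T3·…·T1 = [1/2 0 0 0; -3 3/2 0 0; 0 0 -2 0; 0 0 0 1]
T4·…·T1 = [1/4 0 0 0; 3 -3/2 0 0; 0 0 6 0; 0 0 0 1]
T5·…·T1 = [1/4 0 0 0; -15/13 15/26 72/13 0; -36/13 18/13 -30/13 0; 0 0 0 1]
T6·…·T1 = [-19/13 54/65 -18/13 0; -15/13 15/26 72/13 0; -123/52 72/65 -24/13 0; 0 0 0 1]
det M = -9/4; M⁻¹ = [16/5 0 -12/5 0; 88/13 10/39 -56/13 0; -1/26 2/13 -2/39 0; 0 0 0 1]
M⁻¹ · (-661/195, -469/130, -1139/260)ᵀ = (-1/3, -5, -1/5)ᵀ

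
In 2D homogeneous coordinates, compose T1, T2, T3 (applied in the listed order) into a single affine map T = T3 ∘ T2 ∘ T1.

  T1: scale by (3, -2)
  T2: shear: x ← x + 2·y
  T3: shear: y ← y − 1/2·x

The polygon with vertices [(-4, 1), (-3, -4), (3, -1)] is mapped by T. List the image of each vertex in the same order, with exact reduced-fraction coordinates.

T1 scale by (3, -2): (-4, 1) → (-12, -2); (-3, -4) → (-9, 8); (3, -1) → (9, 2)
T2 shear: x ← x + 2·y: (-12, -2) → (-16, -2); (-9, 8) → (7, 8); (9, 2) → (13, 2)
T3 shear: y ← y − 1/2·x: (-16, -2) → (-16, 6); (7, 8) → (7, 9/2); (13, 2) → (13, -9/2)

image vertices: (-16, 6), (7, 9/2), (13, -9/2)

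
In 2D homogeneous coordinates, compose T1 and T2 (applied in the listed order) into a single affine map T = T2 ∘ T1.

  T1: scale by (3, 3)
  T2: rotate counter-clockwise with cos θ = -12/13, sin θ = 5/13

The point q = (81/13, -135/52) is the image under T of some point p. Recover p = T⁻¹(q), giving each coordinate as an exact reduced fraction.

p = (-9/4, 0)

T1 = [3 0 0; 0 3 0; 0 0 1]
T2·T1 = [-36/13 -15/13 0; 15/13 -36/13 0; 0 0 1]
det M = 9; M⁻¹ = [-4/13 5/39 0; -5/39 -4/13 0; 0 0 1]
M⁻¹ · (81/13, -135/52)ᵀ = (-9/4, 0)ᵀ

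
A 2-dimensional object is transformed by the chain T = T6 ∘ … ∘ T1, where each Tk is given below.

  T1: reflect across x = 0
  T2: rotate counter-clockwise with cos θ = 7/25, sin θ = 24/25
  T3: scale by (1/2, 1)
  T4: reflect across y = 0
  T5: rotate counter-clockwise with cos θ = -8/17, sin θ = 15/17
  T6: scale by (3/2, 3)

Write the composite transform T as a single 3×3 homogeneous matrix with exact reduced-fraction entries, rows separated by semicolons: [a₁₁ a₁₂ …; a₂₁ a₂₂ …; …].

T1 = [-1 0 0; 0 1 0; 0 0 1]
T2·T1 = [-7/25 -24/25 0; -24/25 7/25 0; 0 0 1]
T3·…·T1 = [-7/50 -12/25 0; -24/25 7/25 0; 0 0 1]
T4·…·T1 = [-7/50 -12/25 0; 24/25 -7/25 0; 0 0 1]
T5·…·T1 = [-332/425 201/425 0; -489/850 -124/425 0; 0 0 1]
T6·…·T1 = [-498/425 603/850 0; -1467/850 -372/425 0; 0 0 1]

T = [-498/425 603/850 0; -1467/850 -372/425 0; 0 0 1]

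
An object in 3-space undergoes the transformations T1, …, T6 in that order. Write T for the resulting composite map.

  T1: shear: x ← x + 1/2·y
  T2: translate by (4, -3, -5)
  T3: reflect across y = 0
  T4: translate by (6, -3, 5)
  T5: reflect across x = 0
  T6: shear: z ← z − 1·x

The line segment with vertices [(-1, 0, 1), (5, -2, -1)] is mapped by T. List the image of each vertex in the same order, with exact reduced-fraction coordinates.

T1 shear: x ← x + 1/2·y: (-1, 0, 1) → (-1, 0, 1); (5, -2, -1) → (4, -2, -1)
T2 translate by (4, -3, -5): (-1, 0, 1) → (3, -3, -4); (4, -2, -1) → (8, -5, -6)
T3 reflect across y = 0: (3, -3, -4) → (3, 3, -4); (8, -5, -6) → (8, 5, -6)
T4 translate by (6, -3, 5): (3, 3, -4) → (9, 0, 1); (8, 5, -6) → (14, 2, -1)
T5 reflect across x = 0: (9, 0, 1) → (-9, 0, 1); (14, 2, -1) → (-14, 2, -1)
T6 shear: z ← z − 1·x: (-9, 0, 1) → (-9, 0, 10); (-14, 2, -1) → (-14, 2, 13)

image vertices: (-9, 0, 10), (-14, 2, 13)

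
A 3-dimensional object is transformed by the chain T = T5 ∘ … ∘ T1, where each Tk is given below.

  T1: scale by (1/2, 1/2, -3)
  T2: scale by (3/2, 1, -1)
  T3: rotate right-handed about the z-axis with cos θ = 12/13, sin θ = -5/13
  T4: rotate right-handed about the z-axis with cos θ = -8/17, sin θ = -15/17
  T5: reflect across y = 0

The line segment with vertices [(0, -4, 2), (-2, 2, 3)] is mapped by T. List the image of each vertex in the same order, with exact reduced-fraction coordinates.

T1 scale by (1/2, 1/2, -3): (0, -4, 2) → (0, -2, -6); (-2, 2, 3) → (-1, 1, -9)
T2 scale by (3/2, 1, -1): (0, -2, -6) → (0, -2, 6); (-1, 1, -9) → (-3/2, 1, 9)
T3 rotate right-handed about the z-axis with cos θ = 12/13, sin θ = -5/13: (0, -2, 6) → (-10/13, -24/13, 6); (-3/2, 1, 9) → (-1, 3/2, 9)
T4 rotate right-handed about the z-axis with cos θ = -8/17, sin θ = -15/17: (-10/13, -24/13, 6) → (-280/221, 342/221, 6); (-1, 3/2, 9) → (61/34, 3/17, 9)
T5 reflect across y = 0: (-280/221, 342/221, 6) → (-280/221, -342/221, 6); (61/34, 3/17, 9) → (61/34, -3/17, 9)

image vertices: (-280/221, -342/221, 6), (61/34, -3/17, 9)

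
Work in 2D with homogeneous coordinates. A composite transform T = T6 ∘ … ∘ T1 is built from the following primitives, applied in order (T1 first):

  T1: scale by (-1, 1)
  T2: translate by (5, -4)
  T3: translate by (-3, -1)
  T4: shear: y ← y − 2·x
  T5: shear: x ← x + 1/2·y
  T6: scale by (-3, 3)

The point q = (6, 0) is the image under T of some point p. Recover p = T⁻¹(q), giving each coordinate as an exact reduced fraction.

p = (4, 1)

T1 = [-1 0 0; 0 1 0; 0 0 1]
T2·T1 = [-1 0 5; 0 1 -4; 0 0 1]
T3·…·T1 = [-1 0 2; 0 1 -5; 0 0 1]
T4·…·T1 = [-1 0 2; 2 1 -9; 0 0 1]
T5·…·T1 = [0 1/2 -5/2; 2 1 -9; 0 0 1]
T6·…·T1 = [0 -3/2 15/2; 6 3 -27; 0 0 1]
det M = 9; M⁻¹ = [1/3 1/6 2; -2/3 0 5; 0 0 1]
M⁻¹ · (6, 0)ᵀ = (4, 1)ᵀ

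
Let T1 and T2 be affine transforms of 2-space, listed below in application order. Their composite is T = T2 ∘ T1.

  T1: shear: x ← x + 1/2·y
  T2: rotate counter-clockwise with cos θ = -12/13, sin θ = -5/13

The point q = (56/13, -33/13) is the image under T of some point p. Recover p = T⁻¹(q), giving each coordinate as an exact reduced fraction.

T1 = [1 1/2 0; 0 1 0; 0 0 1]
T2·T1 = [-12/13 -1/13 0; -5/13 -29/26 0; 0 0 1]
det M = 1; M⁻¹ = [-29/26 1/13 0; 5/13 -12/13 0; 0 0 1]
M⁻¹ · (56/13, -33/13)ᵀ = (-5, 4)ᵀ

p = (-5, 4)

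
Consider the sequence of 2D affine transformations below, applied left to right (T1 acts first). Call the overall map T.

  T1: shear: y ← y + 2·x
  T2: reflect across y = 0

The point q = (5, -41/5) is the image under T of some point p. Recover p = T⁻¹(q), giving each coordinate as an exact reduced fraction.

T1 = [1 0 0; 2 1 0; 0 0 1]
T2·T1 = [1 0 0; -2 -1 0; 0 0 1]
det M = -1; M⁻¹ = [1 0 0; -2 -1 0; 0 0 1]
M⁻¹ · (5, -41/5)ᵀ = (5, -9/5)ᵀ

p = (5, -9/5)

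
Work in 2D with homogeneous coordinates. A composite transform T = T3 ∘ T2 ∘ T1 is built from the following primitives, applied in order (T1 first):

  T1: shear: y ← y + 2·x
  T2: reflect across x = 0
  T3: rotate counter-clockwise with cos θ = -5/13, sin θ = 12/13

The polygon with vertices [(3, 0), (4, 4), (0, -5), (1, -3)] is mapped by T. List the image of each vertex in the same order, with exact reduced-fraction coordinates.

image vertices: (-57/13, -66/13), (-124/13, -108/13), (60/13, 25/13), (17/13, -7/13)

T1 shear: y ← y + 2·x: (3, 0) → (3, 6); (4, 4) → (4, 12); (0, -5) → (0, -5); (1, -3) → (1, -1)
T2 reflect across x = 0: (3, 6) → (-3, 6); (4, 12) → (-4, 12); (0, -5) → (0, -5); (1, -1) → (-1, -1)
T3 rotate counter-clockwise with cos θ = -5/13, sin θ = 12/13: (-3, 6) → (-57/13, -66/13); (-4, 12) → (-124/13, -108/13); (0, -5) → (60/13, 25/13); (-1, -1) → (17/13, -7/13)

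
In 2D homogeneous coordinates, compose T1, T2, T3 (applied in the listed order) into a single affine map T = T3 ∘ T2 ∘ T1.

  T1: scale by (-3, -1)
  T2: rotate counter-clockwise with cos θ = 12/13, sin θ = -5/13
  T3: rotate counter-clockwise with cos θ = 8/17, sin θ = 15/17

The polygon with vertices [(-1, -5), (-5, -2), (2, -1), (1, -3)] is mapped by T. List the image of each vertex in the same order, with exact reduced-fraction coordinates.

image vertices: (-11/13, 75/13), (2285/221, 2442/221), (-1166/221, -669/221), (-933/221, 93/221)

T1 scale by (-3, -1): (-1, -5) → (3, 5); (-5, -2) → (15, 2); (2, -1) → (-6, 1); (1, -3) → (-3, 3)
T2 rotate counter-clockwise with cos θ = 12/13, sin θ = -5/13: (3, 5) → (61/13, 45/13); (15, 2) → (190/13, -51/13); (-6, 1) → (-67/13, 42/13); (-3, 3) → (-21/13, 51/13)
T3 rotate counter-clockwise with cos θ = 8/17, sin θ = 15/17: (61/13, 45/13) → (-11/13, 75/13); (190/13, -51/13) → (2285/221, 2442/221); (-67/13, 42/13) → (-1166/221, -669/221); (-21/13, 51/13) → (-933/221, 93/221)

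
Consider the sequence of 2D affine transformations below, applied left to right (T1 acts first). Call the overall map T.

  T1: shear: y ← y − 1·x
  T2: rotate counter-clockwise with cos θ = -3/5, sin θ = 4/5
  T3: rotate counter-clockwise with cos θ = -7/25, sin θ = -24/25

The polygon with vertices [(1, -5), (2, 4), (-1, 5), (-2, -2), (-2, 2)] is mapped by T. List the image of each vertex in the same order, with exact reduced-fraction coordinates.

T1 shear: y ← y − 1·x: (1, -5) → (1, -6); (2, 4) → (2, 2); (-1, 5) → (-1, 6); (-2, -2) → (-2, 0); (-2, 2) → (-2, 4)
T2 rotate counter-clockwise with cos θ = -3/5, sin θ = 4/5: (1, -6) → (21/5, 22/5); (2, 2) → (-14/5, 2/5); (-1, 6) → (-21/5, -22/5); (-2, 0) → (6/5, -8/5); (-2, 4) → (-2, -4)
T3 rotate counter-clockwise with cos θ = -7/25, sin θ = -24/25: (21/5, 22/5) → (381/125, -658/125); (-14/5, 2/5) → (146/125, 322/125); (-21/5, -22/5) → (-381/125, 658/125); (6/5, -8/5) → (-234/125, -88/125); (-2, -4) → (-82/25, 76/25)

image vertices: (381/125, -658/125), (146/125, 322/125), (-381/125, 658/125), (-234/125, -88/125), (-82/25, 76/25)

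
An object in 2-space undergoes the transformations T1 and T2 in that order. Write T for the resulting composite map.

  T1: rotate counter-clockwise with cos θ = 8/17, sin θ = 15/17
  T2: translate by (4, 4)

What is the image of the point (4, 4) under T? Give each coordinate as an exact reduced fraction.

T(p) = (40/17, 160/17)

T1 rotate counter-clockwise with cos θ = 8/17, sin θ = 15/17: (4, 4) → (-28/17, 92/17)
T2 translate by (4, 4): (-28/17, 92/17) → (40/17, 160/17)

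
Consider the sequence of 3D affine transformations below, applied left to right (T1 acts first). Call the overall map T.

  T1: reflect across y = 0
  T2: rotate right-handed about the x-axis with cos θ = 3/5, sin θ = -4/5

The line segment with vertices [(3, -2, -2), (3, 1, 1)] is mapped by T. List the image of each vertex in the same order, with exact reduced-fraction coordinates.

image vertices: (3, -2/5, -14/5), (3, 1/5, 7/5)

T1 reflect across y = 0: (3, -2, -2) → (3, 2, -2); (3, 1, 1) → (3, -1, 1)
T2 rotate right-handed about the x-axis with cos θ = 3/5, sin θ = -4/5: (3, 2, -2) → (3, -2/5, -14/5); (3, -1, 1) → (3, 1/5, 7/5)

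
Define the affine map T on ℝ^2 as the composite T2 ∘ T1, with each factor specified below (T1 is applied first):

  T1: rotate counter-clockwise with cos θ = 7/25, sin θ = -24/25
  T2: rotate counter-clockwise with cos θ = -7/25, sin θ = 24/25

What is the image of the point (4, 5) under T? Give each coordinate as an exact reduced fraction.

T(p) = (428/625, 3979/625)

T1 rotate counter-clockwise with cos θ = 7/25, sin θ = -24/25: (4, 5) → (148/25, -61/25)
T2 rotate counter-clockwise with cos θ = -7/25, sin θ = 24/25: (148/25, -61/25) → (428/625, 3979/625)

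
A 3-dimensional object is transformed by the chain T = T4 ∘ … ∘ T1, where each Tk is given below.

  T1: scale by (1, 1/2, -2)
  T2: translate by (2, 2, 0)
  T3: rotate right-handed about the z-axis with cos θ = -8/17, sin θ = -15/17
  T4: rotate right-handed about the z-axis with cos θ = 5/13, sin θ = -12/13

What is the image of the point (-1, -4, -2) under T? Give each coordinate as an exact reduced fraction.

T(p) = (-220/221, 21/221, 4)

T1 scale by (1, 1/2, -2): (-1, -4, -2) → (-1, -2, 4)
T2 translate by (2, 2, 0): (-1, -2, 4) → (1, 0, 4)
T3 rotate right-handed about the z-axis with cos θ = -8/17, sin θ = -15/17: (1, 0, 4) → (-8/17, -15/17, 4)
T4 rotate right-handed about the z-axis with cos θ = 5/13, sin θ = -12/13: (-8/17, -15/17, 4) → (-220/221, 21/221, 4)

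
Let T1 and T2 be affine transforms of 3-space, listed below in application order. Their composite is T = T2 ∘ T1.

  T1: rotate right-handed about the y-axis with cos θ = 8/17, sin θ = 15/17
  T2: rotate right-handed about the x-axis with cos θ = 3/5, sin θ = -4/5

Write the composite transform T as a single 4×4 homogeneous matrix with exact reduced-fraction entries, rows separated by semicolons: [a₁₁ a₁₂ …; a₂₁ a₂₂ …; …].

T = [8/17 0 15/17 0; -12/17 3/5 32/85 0; -9/17 -4/5 24/85 0; 0 0 0 1]

T1 = [8/17 0 15/17 0; 0 1 0 0; -15/17 0 8/17 0; 0 0 0 1]
T2·T1 = [8/17 0 15/17 0; -12/17 3/5 32/85 0; -9/17 -4/5 24/85 0; 0 0 0 1]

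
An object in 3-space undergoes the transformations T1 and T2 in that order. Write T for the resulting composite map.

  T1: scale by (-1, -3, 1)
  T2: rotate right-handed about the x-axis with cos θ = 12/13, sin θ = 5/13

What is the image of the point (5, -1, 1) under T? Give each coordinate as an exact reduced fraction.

T1 scale by (-1, -3, 1): (5, -1, 1) → (-5, 3, 1)
T2 rotate right-handed about the x-axis with cos θ = 12/13, sin θ = 5/13: (-5, 3, 1) → (-5, 31/13, 27/13)

T(p) = (-5, 31/13, 27/13)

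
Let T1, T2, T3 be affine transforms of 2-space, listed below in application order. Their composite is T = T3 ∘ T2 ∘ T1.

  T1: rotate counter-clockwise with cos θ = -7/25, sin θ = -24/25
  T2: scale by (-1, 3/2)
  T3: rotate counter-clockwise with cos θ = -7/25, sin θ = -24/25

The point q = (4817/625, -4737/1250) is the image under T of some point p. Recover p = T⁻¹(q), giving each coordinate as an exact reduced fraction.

T1 = [-7/25 24/25 0; -24/25 -7/25 0; 0 0 1]
T2·T1 = [7/25 -24/25 0; -36/25 -21/50 0; 0 0 1]
T3·…·T1 = [-913/625 -84/625 0; 84/625 1299/1250 0; 0 0 1]
det M = -3/2; M⁻¹ = [-433/625 -56/625 0; 56/625 1826/1875 0; 0 0 1]
M⁻¹ · (4817/625, -4737/1250)ᵀ = (-5, -3)ᵀ

p = (-5, -3)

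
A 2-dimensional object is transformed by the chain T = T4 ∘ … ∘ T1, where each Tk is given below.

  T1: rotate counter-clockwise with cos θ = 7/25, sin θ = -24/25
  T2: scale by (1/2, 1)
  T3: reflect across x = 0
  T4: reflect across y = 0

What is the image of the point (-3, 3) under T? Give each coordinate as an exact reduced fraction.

T(p) = (-51/50, -93/25)

T1 rotate counter-clockwise with cos θ = 7/25, sin θ = -24/25: (-3, 3) → (51/25, 93/25)
T2 scale by (1/2, 1): (51/25, 93/25) → (51/50, 93/25)
T3 reflect across x = 0: (51/50, 93/25) → (-51/50, 93/25)
T4 reflect across y = 0: (-51/50, 93/25) → (-51/50, -93/25)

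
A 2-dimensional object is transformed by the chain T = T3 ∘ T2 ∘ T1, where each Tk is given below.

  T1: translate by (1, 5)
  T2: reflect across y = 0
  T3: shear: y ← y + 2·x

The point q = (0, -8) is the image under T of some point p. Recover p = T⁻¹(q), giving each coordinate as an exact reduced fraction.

T1 = [1 0 1; 0 1 5; 0 0 1]
T2·T1 = [1 0 1; 0 -1 -5; 0 0 1]
T3·…·T1 = [1 0 1; 2 -1 -3; 0 0 1]
det M = -1; M⁻¹ = [1 0 -1; 2 -1 -5; 0 0 1]
M⁻¹ · (0, -8)ᵀ = (-1, 3)ᵀ

p = (-1, 3)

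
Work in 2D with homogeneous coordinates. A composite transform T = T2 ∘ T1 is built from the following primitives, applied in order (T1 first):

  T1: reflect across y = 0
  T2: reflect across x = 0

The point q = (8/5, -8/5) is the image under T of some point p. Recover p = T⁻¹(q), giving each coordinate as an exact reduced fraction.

p = (-8/5, 8/5)

T1 = [1 0 0; 0 -1 0; 0 0 1]
T2·T1 = [-1 0 0; 0 -1 0; 0 0 1]
det M = 1; M⁻¹ = [-1 0 0; 0 -1 0; 0 0 1]
M⁻¹ · (8/5, -8/5)ᵀ = (-8/5, 8/5)ᵀ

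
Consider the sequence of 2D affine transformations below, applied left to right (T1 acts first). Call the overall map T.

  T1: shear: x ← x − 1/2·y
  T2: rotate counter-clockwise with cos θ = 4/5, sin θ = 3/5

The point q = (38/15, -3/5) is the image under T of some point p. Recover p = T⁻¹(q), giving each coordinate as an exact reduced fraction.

T1 = [1 -1/2 0; 0 1 0; 0 0 1]
T2·T1 = [4/5 -1 0; 3/5 1/2 0; 0 0 1]
det M = 1; M⁻¹ = [1/2 1 0; -3/5 4/5 0; 0 0 1]
M⁻¹ · (38/15, -3/5)ᵀ = (2/3, -2)ᵀ

p = (2/3, -2)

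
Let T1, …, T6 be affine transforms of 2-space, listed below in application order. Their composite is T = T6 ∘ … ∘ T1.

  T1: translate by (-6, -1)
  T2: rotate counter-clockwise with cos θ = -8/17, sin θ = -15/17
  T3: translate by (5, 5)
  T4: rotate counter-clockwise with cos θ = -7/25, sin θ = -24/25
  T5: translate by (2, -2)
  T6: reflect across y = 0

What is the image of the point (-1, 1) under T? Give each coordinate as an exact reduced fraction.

T(p) = (4423/425, 5564/425)

T1 translate by (-6, -1): (-1, 1) → (-7, 0)
T2 rotate counter-clockwise with cos θ = -8/17, sin θ = -15/17: (-7, 0) → (56/17, 105/17)
T3 translate by (5, 5): (56/17, 105/17) → (141/17, 190/17)
T4 rotate counter-clockwise with cos θ = -7/25, sin θ = -24/25: (141/17, 190/17) → (3573/425, -4714/425)
T5 translate by (2, -2): (3573/425, -4714/425) → (4423/425, -5564/425)
T6 reflect across y = 0: (4423/425, -5564/425) → (4423/425, 5564/425)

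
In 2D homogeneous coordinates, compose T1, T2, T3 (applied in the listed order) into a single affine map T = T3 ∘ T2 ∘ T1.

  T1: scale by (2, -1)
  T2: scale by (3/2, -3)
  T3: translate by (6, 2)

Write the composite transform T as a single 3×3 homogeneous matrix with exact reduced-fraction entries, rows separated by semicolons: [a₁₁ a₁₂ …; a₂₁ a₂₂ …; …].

T = [3 0 6; 0 3 2; 0 0 1]

T1 = [2 0 0; 0 -1 0; 0 0 1]
T2·T1 = [3 0 0; 0 3 0; 0 0 1]
T3·…·T1 = [3 0 6; 0 3 2; 0 0 1]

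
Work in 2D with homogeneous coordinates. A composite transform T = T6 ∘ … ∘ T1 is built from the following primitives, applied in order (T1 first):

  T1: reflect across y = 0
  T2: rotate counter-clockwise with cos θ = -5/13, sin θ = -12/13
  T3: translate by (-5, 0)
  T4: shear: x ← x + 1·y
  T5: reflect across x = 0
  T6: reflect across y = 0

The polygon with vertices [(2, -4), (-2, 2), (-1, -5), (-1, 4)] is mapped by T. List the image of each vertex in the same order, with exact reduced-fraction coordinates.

T1 reflect across y = 0: (2, -4) → (2, 4); (-2, 2) → (-2, -2); (-1, -5) → (-1, 5); (-1, 4) → (-1, -4)
T2 rotate counter-clockwise with cos θ = -5/13, sin θ = -12/13: (2, 4) → (38/13, -44/13); (-2, -2) → (-14/13, 34/13); (-1, 5) → (5, -1); (-1, -4) → (-43/13, 32/13)
T3 translate by (-5, 0): (38/13, -44/13) → (-27/13, -44/13); (-14/13, 34/13) → (-79/13, 34/13); (5, -1) → (0, -1); (-43/13, 32/13) → (-108/13, 32/13)
T4 shear: x ← x + 1·y: (-27/13, -44/13) → (-71/13, -44/13); (-79/13, 34/13) → (-45/13, 34/13); (0, -1) → (-1, -1); (-108/13, 32/13) → (-76/13, 32/13)
T5 reflect across x = 0: (-71/13, -44/13) → (71/13, -44/13); (-45/13, 34/13) → (45/13, 34/13); (-1, -1) → (1, -1); (-76/13, 32/13) → (76/13, 32/13)
T6 reflect across y = 0: (71/13, -44/13) → (71/13, 44/13); (45/13, 34/13) → (45/13, -34/13); (1, -1) → (1, 1); (76/13, 32/13) → (76/13, -32/13)

image vertices: (71/13, 44/13), (45/13, -34/13), (1, 1), (76/13, -32/13)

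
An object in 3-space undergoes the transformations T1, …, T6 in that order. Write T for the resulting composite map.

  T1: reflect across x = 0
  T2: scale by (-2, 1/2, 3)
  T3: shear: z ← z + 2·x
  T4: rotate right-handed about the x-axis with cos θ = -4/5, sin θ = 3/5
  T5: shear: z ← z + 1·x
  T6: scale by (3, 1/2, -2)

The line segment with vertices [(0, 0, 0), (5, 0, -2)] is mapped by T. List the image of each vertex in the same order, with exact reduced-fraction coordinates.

image vertices: (0, 0, 0), (30, -21/5, 12/5)

T1 reflect across x = 0: (0, 0, 0) → (0, 0, 0); (5, 0, -2) → (-5, 0, -2)
T2 scale by (-2, 1/2, 3): (0, 0, 0) → (0, 0, 0); (-5, 0, -2) → (10, 0, -6)
T3 shear: z ← z + 2·x: (0, 0, 0) → (0, 0, 0); (10, 0, -6) → (10, 0, 14)
T4 rotate right-handed about the x-axis with cos θ = -4/5, sin θ = 3/5: (0, 0, 0) → (0, 0, 0); (10, 0, 14) → (10, -42/5, -56/5)
T5 shear: z ← z + 1·x: (0, 0, 0) → (0, 0, 0); (10, -42/5, -56/5) → (10, -42/5, -6/5)
T6 scale by (3, 1/2, -2): (0, 0, 0) → (0, 0, 0); (10, -42/5, -6/5) → (30, -21/5, 12/5)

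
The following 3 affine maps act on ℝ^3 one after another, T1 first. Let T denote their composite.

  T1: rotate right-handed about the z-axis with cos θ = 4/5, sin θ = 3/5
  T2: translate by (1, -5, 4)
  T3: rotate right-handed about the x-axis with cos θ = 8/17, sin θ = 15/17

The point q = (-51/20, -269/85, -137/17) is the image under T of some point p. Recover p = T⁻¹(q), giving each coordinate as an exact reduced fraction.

p = (-5, -3/4, -5)

T1 = [4/5 -3/5 0 0; 3/5 4/5 0 0; 0 0 1 0; 0 0 0 1]
T2·T1 = [4/5 -3/5 0 1; 3/5 4/5 0 -5; 0 0 1 4; 0 0 0 1]
T3·…·T1 = [4/5 -3/5 0 1; 24/85 32/85 -15/17 -100/17; 9/17 12/17 8/17 -43/17; 0 0 0 1]
det M = 1; M⁻¹ = [4/5 24/85 9/17 11/5; -3/5 32/85 12/17 23/5; 0 -15/17 8/17 -4; 0 0 0 1]
M⁻¹ · (-51/20, -269/85, -137/17)ᵀ = (-5, -3/4, -5)ᵀ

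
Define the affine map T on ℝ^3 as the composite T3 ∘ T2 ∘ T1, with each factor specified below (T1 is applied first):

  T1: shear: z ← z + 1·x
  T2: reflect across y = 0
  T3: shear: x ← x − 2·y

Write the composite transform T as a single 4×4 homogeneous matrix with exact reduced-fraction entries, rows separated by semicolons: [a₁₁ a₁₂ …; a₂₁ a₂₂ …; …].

T = [1 2 0 0; 0 -1 0 0; 1 0 1 0; 0 0 0 1]

T1 = [1 0 0 0; 0 1 0 0; 1 0 1 0; 0 0 0 1]
T2·T1 = [1 0 0 0; 0 -1 0 0; 1 0 1 0; 0 0 0 1]
T3·…·T1 = [1 2 0 0; 0 -1 0 0; 1 0 1 0; 0 0 0 1]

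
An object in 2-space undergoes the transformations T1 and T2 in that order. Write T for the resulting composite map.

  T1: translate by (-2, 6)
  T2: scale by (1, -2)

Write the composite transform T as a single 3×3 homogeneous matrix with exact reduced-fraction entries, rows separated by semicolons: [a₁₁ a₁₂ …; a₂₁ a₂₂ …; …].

T = [1 0 -2; 0 -2 -12; 0 0 1]

T1 = [1 0 -2; 0 1 6; 0 0 1]
T2·T1 = [1 0 -2; 0 -2 -12; 0 0 1]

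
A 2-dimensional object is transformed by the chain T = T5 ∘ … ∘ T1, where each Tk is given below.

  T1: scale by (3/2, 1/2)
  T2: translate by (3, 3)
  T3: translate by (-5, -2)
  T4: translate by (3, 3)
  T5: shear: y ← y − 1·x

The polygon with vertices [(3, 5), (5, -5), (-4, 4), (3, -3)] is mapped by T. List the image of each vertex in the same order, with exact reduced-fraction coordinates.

T1 scale by (3/2, 1/2): (3, 5) → (9/2, 5/2); (5, -5) → (15/2, -5/2); (-4, 4) → (-6, 2); (3, -3) → (9/2, -3/2)
T2 translate by (3, 3): (9/2, 5/2) → (15/2, 11/2); (15/2, -5/2) → (21/2, 1/2); (-6, 2) → (-3, 5); (9/2, -3/2) → (15/2, 3/2)
T3 translate by (-5, -2): (15/2, 11/2) → (5/2, 7/2); (21/2, 1/2) → (11/2, -3/2); (-3, 5) → (-8, 3); (15/2, 3/2) → (5/2, -1/2)
T4 translate by (3, 3): (5/2, 7/2) → (11/2, 13/2); (11/2, -3/2) → (17/2, 3/2); (-8, 3) → (-5, 6); (5/2, -1/2) → (11/2, 5/2)
T5 shear: y ← y − 1·x: (11/2, 13/2) → (11/2, 1); (17/2, 3/2) → (17/2, -7); (-5, 6) → (-5, 11); (11/2, 5/2) → (11/2, -3)

image vertices: (11/2, 1), (17/2, -7), (-5, 11), (11/2, -3)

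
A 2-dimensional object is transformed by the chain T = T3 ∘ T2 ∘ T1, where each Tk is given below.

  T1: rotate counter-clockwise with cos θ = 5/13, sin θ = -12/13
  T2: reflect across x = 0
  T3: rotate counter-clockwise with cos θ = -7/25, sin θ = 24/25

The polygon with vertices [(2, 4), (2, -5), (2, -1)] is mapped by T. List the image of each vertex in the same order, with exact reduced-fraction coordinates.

T1 rotate counter-clockwise with cos θ = 5/13, sin θ = -12/13: (2, 4) → (58/13, -4/13); (2, -5) → (-50/13, -49/13); (2, -1) → (-2/13, -29/13)
T2 reflect across x = 0: (58/13, -4/13) → (-58/13, -4/13); (-50/13, -49/13) → (50/13, -49/13); (-2/13, -29/13) → (2/13, -29/13)
T3 rotate counter-clockwise with cos θ = -7/25, sin θ = 24/25: (-58/13, -4/13) → (502/325, -1364/325); (50/13, -49/13) → (826/325, 1543/325); (2/13, -29/13) → (682/325, 251/325)

image vertices: (502/325, -1364/325), (826/325, 1543/325), (682/325, 251/325)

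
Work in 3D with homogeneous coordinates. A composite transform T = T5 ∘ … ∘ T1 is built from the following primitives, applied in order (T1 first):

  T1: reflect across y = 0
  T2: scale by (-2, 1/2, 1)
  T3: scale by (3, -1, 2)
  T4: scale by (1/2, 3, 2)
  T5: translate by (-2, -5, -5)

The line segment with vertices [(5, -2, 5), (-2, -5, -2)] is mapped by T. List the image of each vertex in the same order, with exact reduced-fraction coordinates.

image vertices: (-17, -8, 15), (4, -25/2, -13)

T1 reflect across y = 0: (5, -2, 5) → (5, 2, 5); (-2, -5, -2) → (-2, 5, -2)
T2 scale by (-2, 1/2, 1): (5, 2, 5) → (-10, 1, 5); (-2, 5, -2) → (4, 5/2, -2)
T3 scale by (3, -1, 2): (-10, 1, 5) → (-30, -1, 10); (4, 5/2, -2) → (12, -5/2, -4)
T4 scale by (1/2, 3, 2): (-30, -1, 10) → (-15, -3, 20); (12, -5/2, -4) → (6, -15/2, -8)
T5 translate by (-2, -5, -5): (-15, -3, 20) → (-17, -8, 15); (6, -15/2, -8) → (4, -25/2, -13)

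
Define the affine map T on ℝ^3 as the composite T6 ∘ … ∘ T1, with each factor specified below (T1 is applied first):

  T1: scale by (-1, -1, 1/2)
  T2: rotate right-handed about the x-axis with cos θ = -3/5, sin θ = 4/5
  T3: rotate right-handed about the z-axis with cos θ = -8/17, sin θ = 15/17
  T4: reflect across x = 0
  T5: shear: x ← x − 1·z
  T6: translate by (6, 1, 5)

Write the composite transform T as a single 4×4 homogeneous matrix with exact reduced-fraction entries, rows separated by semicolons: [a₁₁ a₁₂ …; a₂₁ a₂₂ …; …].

T1 = [-1 0 0 0; 0 -1 0 0; 0 0 1/2 0; 0 0 0 1]
T2·T1 = [-1 0 0 0; 0 3/5 -2/5 0; 0 -4/5 -3/10 0; 0 0 0 1]
T3·…·T1 = [8/17 -9/17 6/17 0; -15/17 -24/85 16/85 0; 0 -4/5 -3/10 0; 0 0 0 1]
T4·…·T1 = [-8/17 9/17 -6/17 0; -15/17 -24/85 16/85 0; 0 -4/5 -3/10 0; 0 0 0 1]
T5·…·T1 = [-8/17 113/85 -9/170 0; -15/17 -24/85 16/85 0; 0 -4/5 -3/10 0; 0 0 0 1]
T6·…·T1 = [-8/17 113/85 -9/170 6; -15/17 -24/85 16/85 1; 0 -4/5 -3/10 5; 0 0 0 1]

T = [-8/17 113/85 -9/170 6; -15/17 -24/85 16/85 1; 0 -4/5 -3/10 5; 0 0 0 1]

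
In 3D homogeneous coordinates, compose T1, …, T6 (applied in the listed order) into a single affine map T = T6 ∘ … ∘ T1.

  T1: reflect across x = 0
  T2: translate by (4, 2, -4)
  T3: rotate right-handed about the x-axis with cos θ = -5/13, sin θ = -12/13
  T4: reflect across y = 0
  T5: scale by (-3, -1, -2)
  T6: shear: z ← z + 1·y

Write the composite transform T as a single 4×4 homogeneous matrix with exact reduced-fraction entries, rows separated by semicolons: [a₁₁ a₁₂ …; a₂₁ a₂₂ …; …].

T1 = [-1 0 0 0; 0 1 0 0; 0 0 1 0; 0 0 0 1]
T2·T1 = [-1 0 0 4; 0 1 0 2; 0 0 1 -4; 0 0 0 1]
T3·…·T1 = [-1 0 0 4; 0 -5/13 12/13 -58/13; 0 -12/13 -5/13 -4/13; 0 0 0 1]
T4·…·T1 = [-1 0 0 4; 0 5/13 -12/13 58/13; 0 -12/13 -5/13 -4/13; 0 0 0 1]
T5·…·T1 = [3 0 0 -12; 0 -5/13 12/13 -58/13; 0 24/13 10/13 8/13; 0 0 0 1]
T6·…·T1 = [3 0 0 -12; 0 -5/13 12/13 -58/13; 0 19/13 22/13 -50/13; 0 0 0 1]

T = [3 0 0 -12; 0 -5/13 12/13 -58/13; 0 19/13 22/13 -50/13; 0 0 0 1]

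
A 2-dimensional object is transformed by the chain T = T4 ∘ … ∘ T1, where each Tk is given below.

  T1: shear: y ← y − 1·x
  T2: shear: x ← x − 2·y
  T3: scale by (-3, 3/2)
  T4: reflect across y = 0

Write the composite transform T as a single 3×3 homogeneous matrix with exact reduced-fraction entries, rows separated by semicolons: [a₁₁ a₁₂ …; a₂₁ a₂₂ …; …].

T1 = [1 0 0; -1 1 0; 0 0 1]
T2·T1 = [3 -2 0; -1 1 0; 0 0 1]
T3·…·T1 = [-9 6 0; -3/2 3/2 0; 0 0 1]
T4·…·T1 = [-9 6 0; 3/2 -3/2 0; 0 0 1]

T = [-9 6 0; 3/2 -3/2 0; 0 0 1]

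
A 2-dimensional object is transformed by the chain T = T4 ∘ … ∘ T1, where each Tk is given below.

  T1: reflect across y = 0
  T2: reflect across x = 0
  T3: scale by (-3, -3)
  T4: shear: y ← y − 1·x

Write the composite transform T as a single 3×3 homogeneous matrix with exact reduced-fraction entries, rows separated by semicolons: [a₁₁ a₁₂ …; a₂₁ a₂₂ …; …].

T1 = [1 0 0; 0 -1 0; 0 0 1]
T2·T1 = [-1 0 0; 0 -1 0; 0 0 1]
T3·…·T1 = [3 0 0; 0 3 0; 0 0 1]
T4·…·T1 = [3 0 0; -3 3 0; 0 0 1]

T = [3 0 0; -3 3 0; 0 0 1]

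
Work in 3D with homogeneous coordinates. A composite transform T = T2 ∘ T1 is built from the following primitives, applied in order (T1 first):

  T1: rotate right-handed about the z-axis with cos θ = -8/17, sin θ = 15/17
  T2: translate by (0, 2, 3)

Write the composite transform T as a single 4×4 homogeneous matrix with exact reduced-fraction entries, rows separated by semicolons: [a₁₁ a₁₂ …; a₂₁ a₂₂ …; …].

T1 = [-8/17 -15/17 0 0; 15/17 -8/17 0 0; 0 0 1 0; 0 0 0 1]
T2·T1 = [-8/17 -15/17 0 0; 15/17 -8/17 0 2; 0 0 1 3; 0 0 0 1]

T = [-8/17 -15/17 0 0; 15/17 -8/17 0 2; 0 0 1 3; 0 0 0 1]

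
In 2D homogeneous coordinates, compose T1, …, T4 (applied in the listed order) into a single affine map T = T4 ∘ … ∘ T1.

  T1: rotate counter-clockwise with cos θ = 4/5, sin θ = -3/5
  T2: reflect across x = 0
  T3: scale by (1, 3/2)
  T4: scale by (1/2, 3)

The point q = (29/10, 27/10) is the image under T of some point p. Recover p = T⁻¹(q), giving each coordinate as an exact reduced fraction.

T1 = [4/5 3/5 0; -3/5 4/5 0; 0 0 1]
T2·T1 = [-4/5 -3/5 0; -3/5 4/5 0; 0 0 1]
T3·…·T1 = [-4/5 -3/5 0; -9/10 6/5 0; 0 0 1]
T4·…·T1 = [-2/5 -3/10 0; -27/10 18/5 0; 0 0 1]
det M = -9/4; M⁻¹ = [-8/5 -2/15 0; -6/5 8/45 0; 0 0 1]
M⁻¹ · (29/10, 27/10)ᵀ = (-5, -3)ᵀ

p = (-5, -3)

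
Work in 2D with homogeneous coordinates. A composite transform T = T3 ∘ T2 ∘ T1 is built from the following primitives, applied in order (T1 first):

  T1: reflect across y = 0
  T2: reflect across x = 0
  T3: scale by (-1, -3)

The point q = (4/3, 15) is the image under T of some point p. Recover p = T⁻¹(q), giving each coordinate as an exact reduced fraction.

T1 = [1 0 0; 0 -1 0; 0 0 1]
T2·T1 = [-1 0 0; 0 -1 0; 0 0 1]
T3·…·T1 = [1 0 0; 0 3 0; 0 0 1]
det M = 3; M⁻¹ = [1 0 0; 0 1/3 0; 0 0 1]
M⁻¹ · (4/3, 15)ᵀ = (4/3, 5)ᵀ

p = (4/3, 5)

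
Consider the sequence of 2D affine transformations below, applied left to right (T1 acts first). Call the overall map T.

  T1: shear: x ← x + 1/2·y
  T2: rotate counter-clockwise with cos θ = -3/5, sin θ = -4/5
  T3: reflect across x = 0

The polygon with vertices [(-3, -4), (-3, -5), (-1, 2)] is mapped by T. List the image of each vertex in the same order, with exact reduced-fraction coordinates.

image vertices: (1/5, 32/5), (7/10, 37/5), (-8/5, -6/5)

T1 shear: x ← x + 1/2·y: (-3, -4) → (-5, -4); (-3, -5) → (-11/2, -5); (-1, 2) → (0, 2)
T2 rotate counter-clockwise with cos θ = -3/5, sin θ = -4/5: (-5, -4) → (-1/5, 32/5); (-11/2, -5) → (-7/10, 37/5); (0, 2) → (8/5, -6/5)
T3 reflect across x = 0: (-1/5, 32/5) → (1/5, 32/5); (-7/10, 37/5) → (7/10, 37/5); (8/5, -6/5) → (-8/5, -6/5)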